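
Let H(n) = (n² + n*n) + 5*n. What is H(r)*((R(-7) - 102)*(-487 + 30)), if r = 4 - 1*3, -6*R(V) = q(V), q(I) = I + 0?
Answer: 1935395/6 ≈ 3.2257e+5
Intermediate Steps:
q(I) = I
R(V) = -V/6
r = 1 (r = 4 - 3 = 1)
H(n) = 2*n² + 5*n (H(n) = (n² + n²) + 5*n = 2*n² + 5*n)
H(r)*((R(-7) - 102)*(-487 + 30)) = (1*(5 + 2*1))*((-⅙*(-7) - 102)*(-487 + 30)) = (1*(5 + 2))*((7/6 - 102)*(-457)) = (1*7)*(-605/6*(-457)) = 7*(276485/6) = 1935395/6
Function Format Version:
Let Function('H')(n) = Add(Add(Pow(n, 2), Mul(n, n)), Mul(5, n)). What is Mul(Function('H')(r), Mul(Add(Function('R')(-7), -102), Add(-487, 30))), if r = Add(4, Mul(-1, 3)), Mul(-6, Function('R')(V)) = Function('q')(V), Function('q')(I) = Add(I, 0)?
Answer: Rational(1935395, 6) ≈ 3.2257e+5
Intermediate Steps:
Function('q')(I) = I
Function('R')(V) = Mul(Rational(-1, 6), V)
r = 1 (r = Add(4, -3) = 1)
Function('H')(n) = Add(Mul(2, Pow(n, 2)), Mul(5, n)) (Function('H')(n) = Add(Add(Pow(n, 2), Pow(n, 2)), Mul(5, n)) = Add(Mul(2, Pow(n, 2)), Mul(5, n)))
Mul(Function('H')(r), Mul(Add(Function('R')(-7), -102), Add(-487, 30))) = Mul(Mul(1, Add(5, Mul(2, 1))), Mul(Add(Mul(Rational(-1, 6), -7), -102), Add(-487, 30))) = Mul(Mul(1, Add(5, 2)), Mul(Add(Rational(7, 6), -102), -457)) = Mul(Mul(1, 7), Mul(Rational(-605, 6), -457)) = Mul(7, Rational(276485, 6)) = Rational(1935395, 6)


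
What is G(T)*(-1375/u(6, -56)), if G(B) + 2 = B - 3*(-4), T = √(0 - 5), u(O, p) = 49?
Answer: -13750/49 - 1375*I*√5/49 ≈ -280.61 - 62.747*I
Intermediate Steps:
T = I*√5 (T = √(-5) = I*√5 ≈ 2.2361*I)
G(B) = 10 + B (G(B) = -2 + (B - 3*(-4)) = -2 + (B + 12) = -2 + (12 + B) = 10 + B)
G(T)*(-1375/u(6, -56)) = (10 + I*√5)*(-1375/49) = -13750/49 - 1375*I*√5/49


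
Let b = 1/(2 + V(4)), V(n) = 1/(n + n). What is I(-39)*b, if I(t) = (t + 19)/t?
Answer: 160/663 ≈ 0.24133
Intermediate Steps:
V(n) = 1/(2*n)
I(t) = (19 + t)/t
b = 8/17 (b = 1/(2 + (1/2)/4) = 1/(2 + (1/2)*(1/4)) = 1/(2 + 1/8) = 1/(17/8) = 8/17 ≈ 0.47059)
I(-39)*b = ((19 - 39)/(-39))*(8/17) = -1/39*(-20)*(8/17) = (20/39)*(8/17) = 160/663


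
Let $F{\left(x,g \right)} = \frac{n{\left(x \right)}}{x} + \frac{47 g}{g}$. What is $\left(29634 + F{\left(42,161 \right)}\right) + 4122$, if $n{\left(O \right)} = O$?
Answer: $33804$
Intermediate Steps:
$F{\left(x,g \right)} = 48$ ($F{\left(x,g \right)} = \frac{x}{x} + \frac{47 g}{g} = 1 + 47 = 48$)
$\left(29634 + F{\left(42,161 \right)}\right) + 4122 = \left(29634 + 48\right) + 4122 = 29682 + 4122 = 33804$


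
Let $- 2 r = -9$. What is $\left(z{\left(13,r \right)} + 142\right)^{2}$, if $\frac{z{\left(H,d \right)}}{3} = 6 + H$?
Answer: $39601$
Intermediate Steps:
$r = \frac{9}{2}$ ($r = \left(- \frac{1}{2}\right) \left(-9\right) = \frac{9}{2} \approx 4.5$)
$z{\left(H,d \right)} = 18 + 3 H$ ($z{\left(H,d \right)} = 3 \left(6 + H\right) = 18 + 3 H$)
$\left(z{\left(13,r \right)} + 142\right)^{2} = \left(\left(18 + 3 \cdot 13\right) + 142\right)^{2} = \left(\left(18 + 39\right) + 142\right)^{2} = \left(57 + 142\right)^{2} = 199^{2} = 39601$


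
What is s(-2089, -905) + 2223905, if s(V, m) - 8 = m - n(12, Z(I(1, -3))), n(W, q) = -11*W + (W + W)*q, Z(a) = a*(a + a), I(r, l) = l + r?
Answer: 2222948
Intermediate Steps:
Z(a) = 2*a² (Z(a) = a*(2*a) = 2*a²)
n(W, q) = -11*W + 2*W*q (n(W, q) = -11*W + (2*W)*q = -11*W + 2*W*q)
s(V, m) = -52 + m (s(V, m) = 8 + (m - 12*(-11 + 2*(2*(-3 + 1)²))) = 8 + (m - 12*(-11 + 2*(2*(-2)²))) = 8 + (m - 12*(-11 + 2*(2*4))) = 8 + (m - 12*(-11 + 2*8)) = 8 + (m - 12*(-11 + 16)) = 8 + (m - 12*5) = 8 + (m - 1*60) = 8 + (m - 60) = 8 + (-60 + m) = -52 + m)
s(-2089, -905) + 2223905 = (-52 - 905) + 2223905 = -957 + 2223905 = 2222948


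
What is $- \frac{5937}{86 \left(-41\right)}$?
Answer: $\frac{5937}{3526} \approx 1.6838$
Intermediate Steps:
$- \frac{5937}{86 \left(-41\right)} = - \frac{5937}{-3526} = \left(-5937\right) \left(- \frac{1}{3526}\right) = \frac{5937}{3526}$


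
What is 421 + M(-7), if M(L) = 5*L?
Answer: 386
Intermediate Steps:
421 + M(-7) = 421 + 5*(-7) = 421 - 35 = 386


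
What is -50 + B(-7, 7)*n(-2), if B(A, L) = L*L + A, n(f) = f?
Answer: -134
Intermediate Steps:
B(A, L) = A + L**2 (B(A, L) = L**2 + A = A + L**2)
-50 + B(-7, 7)*n(-2) = -50 + (-7 + 7**2)*(-2) = -50 + (-7 + 49)*(-2) = -50 + 42*(-2) = -50 - 84 = -134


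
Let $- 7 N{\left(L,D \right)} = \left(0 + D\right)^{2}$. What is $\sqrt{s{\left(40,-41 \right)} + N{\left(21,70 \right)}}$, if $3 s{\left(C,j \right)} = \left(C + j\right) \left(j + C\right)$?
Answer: $\frac{i \sqrt{6297}}{3} \approx 26.451 i$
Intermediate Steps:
$s{\left(C,j \right)} = \frac{\left(C + j\right)^{2}}{3}$ ($s{\left(C,j \right)} = \frac{\left(C + j\right) \left(j + C\right)}{3} = \frac{\left(C + j\right) \left(C + j\right)}{3} = \frac{\left(C + j\right)^{2}}{3}$)
$N{\left(L,D \right)} = - \frac{D^{2}}{7}$ ($N{\left(L,D \right)} = - \frac{\left(0 + D\right)^{2}}{7} = - \frac{D^{2}}{7}$)
$\sqrt{s{\left(40,-41 \right)} + N{\left(21,70 \right)}} = \sqrt{\frac{\left(40 - 41\right)^{2}}{3} - \frac{70^{2}}{7}} = \sqrt{\frac{\left(-1\right)^{2}}{3} - 700} = \sqrt{\frac{1}{3} \cdot 1 - 700} = \sqrt{\frac{1}{3} - 700} = \sqrt{- \frac{2099}{3}} = \frac{i \sqrt{6297}}{3}$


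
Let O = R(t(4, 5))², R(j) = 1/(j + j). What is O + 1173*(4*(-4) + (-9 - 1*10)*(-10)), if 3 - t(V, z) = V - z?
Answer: 13062529/64 ≈ 2.0410e+5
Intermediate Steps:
t(V, z) = 3 + z - V (t(V, z) = 3 - (V - z) = 3 + (z - V) = 3 + z - V)
R(j) = 1/(2*j)
O = 1/64 (O = (1/(2*(3 + 5 - 1*4)))² = (1/(2*(3 + 5 - 4)))² = ((½)/4)² = ((½)*(¼))² = (⅛)² = 1/64 ≈ 0.015625)
O + 1173*(4*(-4) + (-9 - 1*10)*(-10)) = 1/64 + 1173*(4*(-4) + (-9 - 1*10)*(-10)) = 1/64 + 1173*(-16 + (-9 - 10)*(-10)) = 1/64 + 1173*(-16 - 19*(-10)) = 1/64 + 1173*(-16 + 190) = 1/64 + 1173*174 = 1/64 + 204102 = 13062529/64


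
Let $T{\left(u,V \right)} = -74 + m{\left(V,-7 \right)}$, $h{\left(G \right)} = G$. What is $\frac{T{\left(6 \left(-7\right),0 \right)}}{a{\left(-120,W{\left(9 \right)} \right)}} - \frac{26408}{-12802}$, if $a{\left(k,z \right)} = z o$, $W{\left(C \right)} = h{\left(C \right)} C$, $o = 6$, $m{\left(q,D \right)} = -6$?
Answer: $\frac{2952532}{1555443} \approx 1.8982$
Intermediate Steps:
$W{\left(C \right)} = C^{2}$ ($W{\left(C \right)} = C C = C^{2}$)
$a{\left(k,z \right)} = 6 z$ ($a{\left(k,z \right)} = z 6 = 6 z$)
$T{\left(u,V \right)} = -80$ ($T{\left(u,V \right)} = -74 - 6 = -80$)
$\frac{T{\left(6 \left(-7\right),0 \right)}}{a{\left(-120,W{\left(9 \right)} \right)}} - \frac{26408}{-12802} = - \frac{80}{6 \cdot 9^{2}} - \frac{26408}{-12802} = - \frac{80}{6 \cdot 81} - - \frac{13204}{6401} = - \frac{80}{486} + \frac{13204}{6401} = \left(-80\right) \frac{1}{486} + \frac{13204}{6401} = - \frac{40}{243} + \frac{13204}{6401} = \frac{2952532}{1555443}$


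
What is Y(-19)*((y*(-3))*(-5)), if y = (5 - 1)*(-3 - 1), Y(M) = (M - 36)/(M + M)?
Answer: -6600/19 ≈ -347.37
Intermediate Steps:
Y(M) = (-36 + M)/(2*M) (Y(M) = (-36 + M)/((2*M)) = (-36 + M)*(1/(2*M)) = (-36 + M)/(2*M))
y = -16 (y = 4*(-4) = -16)
Y(-19)*((y*(-3))*(-5)) = ((½)*(-36 - 19)/(-19))*(-16*(-3)*(-5)) = ((½)*(-1/19)*(-55))*(48*(-5)) = (55/38)*(-240) = -6600/19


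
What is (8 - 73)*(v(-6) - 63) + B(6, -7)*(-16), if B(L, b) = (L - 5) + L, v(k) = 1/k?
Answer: 23963/6 ≈ 3993.8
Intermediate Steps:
B(L, b) = -5 + 2*L (B(L, b) = (-5 + L) + L = -5 + 2*L)
(8 - 73)*(v(-6) - 63) + B(6, -7)*(-16) = (8 - 73)*(1/(-6) - 63) + (-5 + 2*6)*(-16) = -65*(-⅙ - 63) + (-5 + 12)*(-16) = -65*(-379/6) + 7*(-16) = 24635/6 - 112 = 23963/6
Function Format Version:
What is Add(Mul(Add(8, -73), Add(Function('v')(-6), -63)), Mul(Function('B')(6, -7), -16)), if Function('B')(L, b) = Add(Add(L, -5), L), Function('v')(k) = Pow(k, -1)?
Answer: Rational(23963, 6) ≈ 3993.8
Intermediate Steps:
Function('B')(L, b) = Add(-5, Mul(2, L)) (Function('B')(L, b) = Add(Add(-5, L), L) = Add(-5, Mul(2, L)))
Add(Mul(Add(8, -73), Add(Function('v')(-6), -63)), Mul(Function('B')(6, -7), -16)) = Add(Mul(Add(8, -73), Add(Pow(-6, -1), -63)), Mul(Add(-5, Mul(2, 6)), -16)) = Add(Mul(-65, Add(Rational(-1, 6), -63)), Mul(Add(-5, 12), -16)) = Add(Mul(-65, Rational(-379, 6)), Mul(7, -16)) = Add(Rational(24635, 6), -112) = Rational(23963, 6)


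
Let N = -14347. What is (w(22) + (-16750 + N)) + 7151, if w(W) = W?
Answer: -23924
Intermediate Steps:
(w(22) + (-16750 + N)) + 7151 = (22 + (-16750 - 14347)) + 7151 = (22 - 31097) + 7151 = -31075 + 7151 = -23924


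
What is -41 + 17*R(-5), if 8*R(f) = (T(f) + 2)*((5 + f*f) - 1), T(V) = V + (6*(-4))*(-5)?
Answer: 57353/8 ≈ 7169.1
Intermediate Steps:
T(V) = 120 + V (T(V) = V - 24*(-5) = V + 120 = 120 + V)
R(f) = (4 + f²)*(122 + f)/8 (R(f) = (((120 + f) + 2)*((5 + f*f) - 1))/8 = ((122 + f)*((5 + f²) - 1))/8 = ((122 + f)*(4 + f²))/8 = ((4 + f²)*(122 + f))/8 = (4 + f²)*(122 + f)/8)
-41 + 17*R(-5) = -41 + 17*(61 + (½)*(-5) + (⅛)*(-5)³ + (61/4)*(-5)²) = -41 + 17*(61 - 5/2 + (⅛)*(-125) + (61/4)*25) = -41 + 17*(61 - 5/2 - 125/8 + 1525/4) = -41 + 17*(3393/8) = -41 + 57681/8 = 57353/8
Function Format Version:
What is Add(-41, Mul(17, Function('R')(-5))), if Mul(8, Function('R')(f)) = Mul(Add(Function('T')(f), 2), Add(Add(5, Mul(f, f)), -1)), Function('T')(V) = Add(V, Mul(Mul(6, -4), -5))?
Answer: Rational(57353, 8) ≈ 7169.1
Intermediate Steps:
Function('T')(V) = Add(120, V) (Function('T')(V) = Add(V, Mul(-24, -5)) = Add(V, 120) = Add(120, V))
Function('R')(f) = Mul(Rational(1, 8), Add(4, Pow(f, 2)), Add(122, f)) (Function('R')(f) = Mul(Rational(1, 8), Mul(Add(Add(120, f), 2), Add(Add(5, Mul(f, f)), -1))) = Mul(Rational(1, 8), Mul(Add(122, f), Add(Add(5, Pow(f, 2)), -1))) = Mul(Rational(1, 8), Mul(Add(122, f), Add(4, Pow(f, 2)))) = Mul(Rational(1, 8), Mul(Add(4, Pow(f, 2)), Add(122, f))) = Mul(Rational(1, 8), Add(4, Pow(f, 2)), Add(122, f)))
Add(-41, Mul(17, Function('R')(-5))) = Add(-41, Mul(17, Add(61, Mul(Rational(1, 2), -5), Mul(Rational(1, 8), Pow(-5, 3)), Mul(Rational(61, 4), Pow(-5, 2))))) = Add(-41, Mul(17, Add(61, Rational(-5, 2), Mul(Rational(1, 8), -125), Mul(Rational(61, 4), 25)))) = Add(-41, Mul(17, Add(61, Rational(-5, 2), Rational(-125, 8), Rational(1525, 4)))) = Add(-41, Mul(17, Rational(3393, 8))) = Add(-41, Rational(57681, 8)) = Rational(57353, 8)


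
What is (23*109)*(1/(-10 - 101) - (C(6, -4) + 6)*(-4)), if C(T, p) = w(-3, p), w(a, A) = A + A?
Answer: -2228723/111 ≈ -20079.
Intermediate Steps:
w(a, A) = 2*A
C(T, p) = 2*p
(23*109)*(1/(-10 - 101) - (C(6, -4) + 6)*(-4)) = (23*109)*(1/(-10 - 101) - (2*(-4) + 6)*(-4)) = 2507*(1/(-111) - (-8 + 6)*(-4)) = 2507*(-1/111 - (-2)*(-4)) = 2507*(-1/111 - 1*8) = 2507*(-1/111 - 8) = 2507*(-889/111) = -2228723/111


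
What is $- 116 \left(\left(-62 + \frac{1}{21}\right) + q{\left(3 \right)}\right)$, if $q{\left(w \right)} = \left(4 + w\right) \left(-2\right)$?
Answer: $\frac{185020}{21} \approx 8810.5$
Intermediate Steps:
$q{\left(w \right)} = -8 - 2 w$
$- 116 \left(\left(-62 + \frac{1}{21}\right) + q{\left(3 \right)}\right) = - 116 \left(\left(-62 + \frac{1}{21}\right) - 14\right) = - 116 \left(- \frac{1301}{21} - 14\right) = \left(-116\right) \left(- \frac{1595}{21}\right) = \frac{185020}{21}$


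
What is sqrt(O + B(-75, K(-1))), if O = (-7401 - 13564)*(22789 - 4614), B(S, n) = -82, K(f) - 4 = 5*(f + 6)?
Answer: I*sqrt(381038957) ≈ 19520.0*I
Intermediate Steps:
K(f) = 34 + 5*f (K(f) = 4 + 5*(f + 6) = 4 + 5*(6 + f) = 4 + (30 + 5*f) = 34 + 5*f)
O = -381038875 (O = -20965*18175 = -381038875)
sqrt(O + B(-75, K(-1))) = sqrt(-381038875 - 82) = sqrt(-381038957) = I*sqrt(381038957)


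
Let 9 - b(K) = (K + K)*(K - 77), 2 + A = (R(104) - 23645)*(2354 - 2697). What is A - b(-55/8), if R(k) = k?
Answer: 258422569/32 ≈ 8.0757e+6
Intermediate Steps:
A = 8074561 (A = -2 + (104 - 23645)*(2354 - 2697) = -2 - 23541*(-343) = -2 + 8074563 = 8074561)
b(K) = 9 - 2*K*(-77 + K) (b(K) = 9 - (K + K)*(K - 77) = 9 - 2*K*(-77 + K))
A - b(-55/8) = 8074561 - (9 - 2*(-55/8)**2 + 154*(-55/8)) = 8074561 - (9 - 2*3025/64 - 4235/4) = 8074561 - (9 - 3025/32 - 4235/4) = 8074561 - 1*(-36617/32) = 8074561 + 36617/32 = 258422569/32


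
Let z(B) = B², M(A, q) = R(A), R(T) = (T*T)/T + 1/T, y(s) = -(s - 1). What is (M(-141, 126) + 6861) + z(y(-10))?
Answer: 964580/141 ≈ 6841.0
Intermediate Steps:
y(s) = 1 - s (y(s) = -(-1 + s) = 1 - s)
R(T) = T + 1/T (R(T) = T²/T + 1/T = T + 1/T)
M(A, q) = A + 1/A
(M(-141, 126) + 6861) + z(y(-10)) = ((-141 + 1/(-141)) + 6861) + (1 - 1*(-10))² = ((-141 - 1/141) + 6861) + (1 + 10)² = (-19882/141 + 6861) + 11² = 947519/141 + 121 = 964580/141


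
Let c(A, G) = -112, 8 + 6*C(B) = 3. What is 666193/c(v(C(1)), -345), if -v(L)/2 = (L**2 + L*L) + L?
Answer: -666193/112 ≈ -5948.1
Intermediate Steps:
C(B) = -5/6 (C(B) = -4/3 + (1/6)*3 = -4/3 + 1/2 = -5/6)
v(L) = -4*L**2 - 2*L (v(L) = -2*((L**2 + L*L) + L) = -2*((L**2 + L**2) + L) = -2*(2*L**2 + L) = -2*(L + 2*L**2) = -4*L**2 - 2*L)
666193/c(v(C(1)), -345) = 666193/(-112) = 666193*(-1/112) = -666193/112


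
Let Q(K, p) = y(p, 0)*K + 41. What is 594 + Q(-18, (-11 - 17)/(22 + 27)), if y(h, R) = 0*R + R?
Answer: 635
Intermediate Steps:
y(h, R) = R (y(h, R) = 0 + R = R)
Q(K, p) = 41 (Q(K, p) = 0*K + 41 = 0 + 41 = 41)
594 + Q(-18, (-11 - 17)/(22 + 27)) = 594 + 41 = 635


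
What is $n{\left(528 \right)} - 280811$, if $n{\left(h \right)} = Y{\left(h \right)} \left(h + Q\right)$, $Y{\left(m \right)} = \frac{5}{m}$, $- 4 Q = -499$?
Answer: $- \frac{593059777}{2112} \approx -2.8081 \cdot 10^{5}$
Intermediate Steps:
$Q = \frac{499}{4}$ ($Q = \left(- \frac{1}{4}\right) \left(-499\right) = \frac{499}{4} \approx 124.75$)
$n{\left(h \right)} = \frac{5 \left(\frac{499}{4} + h\right)}{h}$ ($n{\left(h \right)} = \frac{5}{h} \left(h + \frac{499}{4}\right) = \frac{5}{h} \left(\frac{499}{4} + h\right) = \frac{5 \left(\frac{499}{4} + h\right)}{h}$)
$n{\left(528 \right)} - 280811 = \left(5 + \frac{2495}{4 \cdot 528}\right) - 280811 = \left(5 + \frac{2495}{4} \cdot \frac{1}{528}\right) - 280811 = \left(5 + \frac{2495}{2112}\right) - 280811 = \frac{13055}{2112} - 280811 = - \frac{593059777}{2112}$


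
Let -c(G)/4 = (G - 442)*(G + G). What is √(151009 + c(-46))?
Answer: 15*I*√127 ≈ 169.04*I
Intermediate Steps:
c(G) = -8*G*(-442 + G) (c(G) = -4*(G - 442)*(G + G) = -4*(-442 + G)*2*G = -8*G*(-442 + G))
√(151009 + c(-46)) = √(151009 + 8*(-46)*(442 - 1*(-46))) = √(151009 + 8*(-46)*(442 + 46)) = √(151009 + 8*(-46)*488) = √(151009 - 179584) = √(-28575) = 15*I*√127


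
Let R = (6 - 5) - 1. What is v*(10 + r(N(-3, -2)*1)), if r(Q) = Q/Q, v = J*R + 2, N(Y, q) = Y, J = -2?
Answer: 22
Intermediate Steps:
R = 0 (R = 1 - 1 = 0)
v = 2 (v = -2*0 + 2 = 0 + 2 = 2)
r(Q) = 1
v*(10 + r(N(-3, -2)*1)) = 2*(10 + 1) = 2*11 = 22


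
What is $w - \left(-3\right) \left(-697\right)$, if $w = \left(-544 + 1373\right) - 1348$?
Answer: $-2610$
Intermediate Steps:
$w = -519$ ($w = 829 - 1348 = -519$)
$w - \left(-3\right) \left(-697\right) = -519 - \left(-3\right) \left(-697\right) = -519 - 2091 = -2610$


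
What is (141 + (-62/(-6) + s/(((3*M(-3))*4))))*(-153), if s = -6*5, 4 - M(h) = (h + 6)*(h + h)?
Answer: -1018011/44 ≈ -23137.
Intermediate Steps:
M(h) = 4 - 2*h*(6 + h) (M(h) = 4 - (h + 6)*(h + h) = 4 - (6 + h)*2*h = 4 - 2*h*(6 + h))
s = -30
(141 + (-62/(-6) + s/(((3*M(-3))*4))))*(-153) = (141 + (-62/(-6) - 30*1/(12*(4 - 12*(-3) - 2*(-3)**2))))*(-153) = (141 + (-62*(-1/6) - 30*1/(12*(4 + 36 - 2*9))))*(-153) = (141 + (31/3 - 30*1/(12*(4 + 36 - 18))))*(-153) = (141 + (31/3 - 30/((3*22)*4)))*(-153) = (141 + (31/3 - 30/(66*4)))*(-153) = (141 + (31/3 - 30/264))*(-153) = (141 + (31/3 - 30*1/264))*(-153) = (141 + (31/3 - 5/44))*(-153) = (141 + 1349/132)*(-153) = (19961/132)*(-153) = -1018011/44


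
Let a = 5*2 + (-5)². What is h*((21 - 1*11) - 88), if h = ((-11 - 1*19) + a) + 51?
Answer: -4368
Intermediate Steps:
a = 35 (a = 10 + 25 = 35)
h = 56 (h = ((-11 - 1*19) + 35) + 51 = ((-11 - 19) + 35) + 51 = (-30 + 35) + 51 = 5 + 51 = 56)
h*((21 - 1*11) - 88) = 56*((21 - 1*11) - 88) = 56*((21 - 11) - 88) = 56*(10 - 88) = 56*(-78) = -4368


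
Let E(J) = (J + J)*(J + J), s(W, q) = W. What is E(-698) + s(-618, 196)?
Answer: 1948198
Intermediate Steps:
E(J) = 4*J**2 (E(J) = (2*J)*(2*J) = 4*J**2)
E(-698) + s(-618, 196) = 4*(-698)**2 - 618 = 4*487204 - 618 = 1948816 - 618 = 1948198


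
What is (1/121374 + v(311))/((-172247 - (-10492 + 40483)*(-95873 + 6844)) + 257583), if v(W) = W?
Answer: 7549463/64817456139810 ≈ 1.1647e-7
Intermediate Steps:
(1/121374 + v(311))/((-172247 - (-10492 + 40483)*(-95873 + 6844)) + 257583) = (1/121374 + 311)/((-172247 - (-10492 + 40483)*(-95873 + 6844)) + 257583) = (1/121374 + 311)/((-172247 - 29991*(-89029)) + 257583) = 37747315/(121374*((-172247 - 1*(-2670068739)) + 257583)) = 37747315/(121374*((-172247 + 2670068739) + 257583)) = 37747315/(121374*(2669896492 + 257583)) = (37747315/121374)/2670154075 = (37747315/121374)*(1/2670154075) = 7549463/64817456139810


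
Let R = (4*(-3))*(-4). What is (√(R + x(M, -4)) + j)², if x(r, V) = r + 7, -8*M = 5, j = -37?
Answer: (148 - √870)²/16 ≈ 877.70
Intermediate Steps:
M = -5/8 (M = -⅛*5 = -5/8 ≈ -0.62500)
x(r, V) = 7 + r
R = 48 (R = -12*(-4) = 48)
(√(R + x(M, -4)) + j)² = (√(48 + (7 - 5/8)) - 37)² = (√(48 + 51/8) - 37)² = (√(435/8) - 37)² = (√870/4 - 37)² = (-37 + √870/4)²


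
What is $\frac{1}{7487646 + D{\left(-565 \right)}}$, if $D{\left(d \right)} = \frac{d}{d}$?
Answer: $\frac{1}{7487647} \approx 1.3355 \cdot 10^{-7}$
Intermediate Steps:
$D{\left(d \right)} = 1$
$\frac{1}{7487646 + D{\left(-565 \right)}} = \frac{1}{7487646 + 1} = \frac{1}{7487647}$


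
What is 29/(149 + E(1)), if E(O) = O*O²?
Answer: 29/150 ≈ 0.19333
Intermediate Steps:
E(O) = O³
29/(149 + E(1)) = 29/(149 + 1³) = 29/(149 + 1) = 29/150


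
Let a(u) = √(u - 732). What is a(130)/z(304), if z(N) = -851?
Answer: -I*√602/851 ≈ -0.028832*I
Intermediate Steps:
a(u) = √(-732 + u)
a(130)/z(304) = √(-732 + 130)/(-851) = √(-602)*(-1/851) = (I*√602)*(-1/851) = -I*√602/851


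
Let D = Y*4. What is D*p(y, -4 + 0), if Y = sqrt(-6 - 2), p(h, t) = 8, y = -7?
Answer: 64*I*sqrt(2) ≈ 90.51*I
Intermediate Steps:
Y = 2*I*sqrt(2) (Y = sqrt(-8) = 2*I*sqrt(2) ≈ 2.8284*I)
D = 8*I*sqrt(2) (D = (2*I*sqrt(2))*4 = 8*I*sqrt(2) ≈ 11.314*I)
D*p(y, -4 + 0) = (8*I*sqrt(2))*8 = 64*I*sqrt(2)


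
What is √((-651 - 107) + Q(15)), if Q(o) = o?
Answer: I*√743 ≈ 27.258*I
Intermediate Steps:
√((-651 - 107) + Q(15)) = √((-651 - 107) + 15) = √(-758 + 15) = √(-743) = I*√743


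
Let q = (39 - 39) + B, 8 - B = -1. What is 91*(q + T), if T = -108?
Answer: -9009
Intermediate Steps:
B = 9 (B = 8 - 1*(-1) = 8 + 1 = 9)
q = 9 (q = (39 - 39) + 9 = 0 + 9 = 9)
91*(q + T) = 91*(9 - 108) = 91*(-99) = -9009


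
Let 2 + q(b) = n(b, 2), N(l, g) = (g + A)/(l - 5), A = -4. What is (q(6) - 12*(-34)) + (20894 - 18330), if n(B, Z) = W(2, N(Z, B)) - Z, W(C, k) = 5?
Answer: 2973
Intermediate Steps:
N(l, g) = (-4 + g)/(-5 + l) (N(l, g) = (g - 4)/(l - 5) = (-4 + g)/(-5 + l))
n(B, Z) = 5 - Z
q(b) = 1 (q(b) = -2 + (5 - 1*2) = -2 + (5 - 2) = -2 + 3 = 1)
(q(6) - 12*(-34)) + (20894 - 18330) = (1 - 12*(-34)) + (20894 - 18330) = (1 + 408) + 2564 = 409 + 2564 = 2973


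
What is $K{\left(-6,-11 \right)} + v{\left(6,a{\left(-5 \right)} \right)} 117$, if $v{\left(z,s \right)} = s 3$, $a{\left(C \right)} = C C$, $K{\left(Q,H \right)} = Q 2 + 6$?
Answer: $8769$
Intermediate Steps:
$K{\left(Q,H \right)} = 6 + 2 Q$ ($K{\left(Q,H \right)} = 2 Q + 6 = 6 + 2 Q$)
$a{\left(C \right)} = C^{2}$
$v{\left(z,s \right)} = 3 s$
$K{\left(-6,-11 \right)} + v{\left(6,a{\left(-5 \right)} \right)} 117 = \left(6 + 2 \left(-6\right)\right) + 3 \left(-5\right)^{2} \cdot 117 = \left(6 - 12\right) + 3 \cdot 25 \cdot 117 = -6 + 75 \cdot 117 = -6 + 8775 = 8769$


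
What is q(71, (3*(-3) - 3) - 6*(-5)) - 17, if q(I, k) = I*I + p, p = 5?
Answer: 5029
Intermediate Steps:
q(I, k) = 5 + I² (q(I, k) = I*I + 5 = I² + 5 = 5 + I²)
q(71, (3*(-3) - 3) - 6*(-5)) - 17 = (5 + 71²) - 17 = (5 + 5041) - 17 = 5046 - 17 = 5029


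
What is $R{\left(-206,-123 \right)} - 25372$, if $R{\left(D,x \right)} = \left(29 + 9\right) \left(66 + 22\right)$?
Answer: $-22028$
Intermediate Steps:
$R{\left(D,x \right)} = 3344$ ($R{\left(D,x \right)} = 38 \cdot 88 = 3344$)
$R{\left(-206,-123 \right)} - 25372 = 3344 - 25372 = -22028$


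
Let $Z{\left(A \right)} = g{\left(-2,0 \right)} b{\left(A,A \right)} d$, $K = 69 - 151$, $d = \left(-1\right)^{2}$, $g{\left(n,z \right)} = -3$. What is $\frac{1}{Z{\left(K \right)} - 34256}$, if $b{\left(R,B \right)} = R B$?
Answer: $- \frac{1}{54428} \approx -1.8373 \cdot 10^{-5}$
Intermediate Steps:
$b{\left(R,B \right)} = B R$
$d = 1$
$K = -82$ ($K = 69 - 151 = -82$)
$Z{\left(A \right)} = - 3 A^{2}$ ($Z{\left(A \right)} = - 3 A A 1 = - 3 A^{2} \cdot 1 = - 3 A^{2}$)
$\frac{1}{Z{\left(K \right)} - 34256} = \frac{1}{- 3 \left(-82\right)^{2} - 34256} = \frac{1}{\left(-3\right) 6724 - 34256} = \frac{1}{-20172 - 34256} = \frac{1}{-54428} = - \frac{1}{54428}$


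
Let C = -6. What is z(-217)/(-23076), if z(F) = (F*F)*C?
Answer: 47089/3846 ≈ 12.244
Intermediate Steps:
z(F) = -6*F² (z(F) = (F*F)*(-6) = F²*(-6) = -6*F²)
z(-217)/(-23076) = -6*(-217)²/(-23076) = -6*47089*(-1/23076) = -282534*(-1/23076) = 47089/3846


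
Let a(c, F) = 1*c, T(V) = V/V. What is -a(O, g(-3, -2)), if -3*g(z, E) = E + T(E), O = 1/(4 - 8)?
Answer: 1/4 ≈ 0.25000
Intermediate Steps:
T(V) = 1
O = -1/4 (O = 1/(-4) = -1/4 ≈ -0.25000)
g(z, E) = -1/3 - E/3 (g(z, E) = -(E + 1)/3 = -(1 + E)/3 = -1/3 - E/3)
a(c, F) = c
-a(O, g(-3, -2)) = -(-1)/4 = -1*(-1/4) = 1/4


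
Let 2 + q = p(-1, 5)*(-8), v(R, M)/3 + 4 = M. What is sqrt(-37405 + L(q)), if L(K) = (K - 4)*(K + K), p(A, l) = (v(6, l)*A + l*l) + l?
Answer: sqrt(59387) ≈ 243.69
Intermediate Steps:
v(R, M) = -12 + 3*M
p(A, l) = l + l**2 + A*(-12 + 3*l) (p(A, l) = ((-12 + 3*l)*A + l*l) + l = (A*(-12 + 3*l) + l**2) + l = (l**2 + A*(-12 + 3*l)) + l = l + l**2 + A*(-12 + 3*l))
q = -218 (q = -2 + (5 + 5**2 + 3*(-1)*(-4 + 5))*(-8) = -2 + (5 + 25 + 3*(-1)*1)*(-8) = -2 + (5 + 25 - 3)*(-8) = -2 + 27*(-8) = -2 - 216 = -218)
L(K) = 2*K*(-4 + K) (L(K) = (-4 + K)*(2*K) = 2*K*(-4 + K))
sqrt(-37405 + L(q)) = sqrt(-37405 + 2*(-218)*(-4 - 218)) = sqrt(-37405 + 2*(-218)*(-222)) = sqrt(-37405 + 96792) = sqrt(59387)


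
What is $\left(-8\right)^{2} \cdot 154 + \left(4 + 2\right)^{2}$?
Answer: $9892$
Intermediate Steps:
$\left(-8\right)^{2} \cdot 154 + \left(4 + 2\right)^{2} = 64 \cdot 154 + 6^{2} = 9856 + 36 = 9892$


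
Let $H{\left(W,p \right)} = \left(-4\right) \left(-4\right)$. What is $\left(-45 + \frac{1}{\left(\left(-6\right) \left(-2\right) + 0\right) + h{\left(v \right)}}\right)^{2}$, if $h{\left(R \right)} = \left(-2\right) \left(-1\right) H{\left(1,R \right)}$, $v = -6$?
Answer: $\frac{3916441}{1936} \approx 2023.0$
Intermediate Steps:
$H{\left(W,p \right)} = 16$
$h{\left(R \right)} = 32$ ($h{\left(R \right)} = \left(-2\right) \left(-1\right) 16 = 2 \cdot 16 = 32$)
$\left(-45 + \frac{1}{\left(\left(-6\right) \left(-2\right) + 0\right) + h{\left(v \right)}}\right)^{2} = \left(-45 + \frac{1}{\left(\left(-6\right) \left(-2\right) + 0\right) + 32}\right)^{2} = \left(-45 + \frac{1}{\left(12 + 0\right) + 32}\right)^{2} = \left(-45 + \frac{1}{12 + 32}\right)^{2} = \left(-45 + \frac{1}{44}\right)^{2} = \left(- \frac{1979}{44}\right)^{2} = \frac{3916441}{1936}$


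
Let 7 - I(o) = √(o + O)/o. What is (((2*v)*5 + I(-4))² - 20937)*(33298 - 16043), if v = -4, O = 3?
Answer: -5479653095/16 - 569415*I/2 ≈ -3.4248e+8 - 2.8471e+5*I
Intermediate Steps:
I(o) = 7 - √(3 + o)/o (I(o) = 7 - √(o + 3)/o = 7 - √(3 + o)/o)
(((2*v)*5 + I(-4))² - 20937)*(33298 - 16043) = (((2*(-4))*5 + (7 - 1*√(3 - 4)/(-4)))² - 20937)*(33298 - 16043) = ((-8*5 + (7 - 1*(-¼)*√(-1)))² - 20937)*17255 = ((-40 + (7 - 1*(-¼)*I))² - 20937)*17255 = ((-40 + (7 + I/4))² - 20937)*17255 = ((-33 + I/4)² - 20937)*17255 = (-20937 + (-33 + I/4)²)*17255 = -361267935 + 17255*(-33 + I/4)²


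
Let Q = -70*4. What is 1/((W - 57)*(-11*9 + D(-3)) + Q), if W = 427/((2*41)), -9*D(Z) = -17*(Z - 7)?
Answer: 738/4299427 ≈ 0.00017165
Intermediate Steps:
D(Z) = -119/9 + 17*Z/9 (D(Z) = -(-17)*(Z - 7)/9 = -(-17)*(-7 + Z)/9 = -(119 - 17*Z)/9 = -119/9 + 17*Z/9)
W = 427/82 ≈ 5.2073
Q = -280
1/((W - 57)*(-11*9 + D(-3)) + Q) = 1/((427/82 - 57)*(-11*9 + (-119/9 + (17/9)*(-3))) - 280) = 1/(-4247*(-99 + (-119/9 - 17/3))/82 - 280) = 1/(-4247*(-99 - 170/9)/82 - 280) = 1/(-4247/82*(-1061/9) - 280) = 1/(4506067/738 - 280) = 1/(4299427/738) = 738/4299427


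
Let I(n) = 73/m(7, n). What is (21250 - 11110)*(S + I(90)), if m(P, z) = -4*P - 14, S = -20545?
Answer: -1458407470/7 ≈ -2.0834e+8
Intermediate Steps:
m(P, z) = -14 - 4*P
I(n) = -73/42 (I(n) = 73/(-14 - 4*7) = 73/(-14 - 28) = 73/(-42) = 73*(-1/42) = -73/42)
(21250 - 11110)*(S + I(90)) = (21250 - 11110)*(-20545 - 73/42) = 10140*(-862963/42) = -1458407470/7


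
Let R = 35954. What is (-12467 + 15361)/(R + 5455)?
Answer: 2894/41409 ≈ 0.069888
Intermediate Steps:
(-12467 + 15361)/(R + 5455) = (-12467 + 15361)/(35954 + 5455) = 2894/41409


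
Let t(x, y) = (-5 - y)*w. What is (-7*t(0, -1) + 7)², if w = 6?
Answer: 30625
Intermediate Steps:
t(x, y) = -30 - 6*y (t(x, y) = (-5 - y)*6 = -30 - 6*y)
(-7*t(0, -1) + 7)² = (-7*(-30 - 6*(-1)) + 7)² = (-7*(-30 + 6) + 7)² = (-7*(-24) + 7)² = (168 + 7)² = 175² = 30625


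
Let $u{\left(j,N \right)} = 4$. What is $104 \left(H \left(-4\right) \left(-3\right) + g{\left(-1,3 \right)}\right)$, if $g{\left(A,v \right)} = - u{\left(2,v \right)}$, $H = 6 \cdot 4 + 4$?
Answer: $34528$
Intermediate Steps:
$H = 28$ ($H = 24 + 4 = 28$)
$g{\left(A,v \right)} = -4$ ($g{\left(A,v \right)} = \left(-1\right) 4 = -4$)
$104 \left(H \left(-4\right) \left(-3\right) + g{\left(-1,3 \right)}\right) = 104 \left(28 \left(-4\right) \left(-3\right) - 4\right) = 104 \left(\left(-112\right) \left(-3\right) - 4\right) = 104 \left(336 - 4\right) = 104 \cdot 332 = 34528$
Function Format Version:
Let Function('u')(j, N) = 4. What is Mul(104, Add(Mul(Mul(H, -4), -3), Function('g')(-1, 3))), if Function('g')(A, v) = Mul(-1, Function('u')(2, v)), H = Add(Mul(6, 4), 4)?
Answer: 34528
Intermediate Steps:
H = 28 (H = Add(24, 4) = 28)
Function('g')(A, v) = -4 (Function('g')(A, v) = Mul(-1, 4) = -4)
Mul(104, Add(Mul(Mul(H, -4), -3), Function('g')(-1, 3))) = Mul(104, Add(Mul(Mul(28, -4), -3), -4)) = Mul(104, Add(Mul(-112, -3), -4)) = Mul(104, Add(336, -4)) = Mul(104, 332) = 34528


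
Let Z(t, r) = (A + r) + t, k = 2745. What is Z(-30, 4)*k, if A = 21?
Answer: -13725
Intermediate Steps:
Z(t, r) = 21 + r + t (Z(t, r) = (21 + r) + t = 21 + r + t)
Z(-30, 4)*k = (21 + 4 - 30)*2745 = -5*2745 = -13725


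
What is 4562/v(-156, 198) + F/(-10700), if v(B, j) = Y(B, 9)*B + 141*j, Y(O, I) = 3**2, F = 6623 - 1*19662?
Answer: 197264723/141849900 ≈ 1.3907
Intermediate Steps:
F = -13039 (F = 6623 - 19662 = -13039)
Y(O, I) = 9
v(B, j) = 9*B + 141*j
4562/v(-156, 198) + F/(-10700) = 4562/(9*(-156) + 141*198) - 13039/(-10700) = 4562/(-1404 + 27918) - 13039*(-1/10700) = 4562/26514 + 13039/10700 = 4562*(1/26514) + 13039/10700 = 2281/13257 + 13039/10700 = 197264723/141849900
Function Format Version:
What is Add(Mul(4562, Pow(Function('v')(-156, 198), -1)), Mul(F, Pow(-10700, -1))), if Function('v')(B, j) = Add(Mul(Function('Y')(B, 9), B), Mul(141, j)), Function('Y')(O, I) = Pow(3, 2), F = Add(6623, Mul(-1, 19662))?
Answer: Rational(197264723, 141849900) ≈ 1.3907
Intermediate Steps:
F = -13039 (F = Add(6623, -19662) = -13039)
Function('Y')(O, I) = 9
Function('v')(B, j) = Add(Mul(9, B), Mul(141, j))
Add(Mul(4562, Pow(Function('v')(-156, 198), -1)), Mul(F, Pow(-10700, -1))) = Add(Mul(4562, Pow(Add(Mul(9, -156), Mul(141, 198)), -1)), Mul(-13039, Pow(-10700, -1))) = Add(Mul(4562, Pow(Add(-1404, 27918), -1)), Mul(-13039, Rational(-1, 10700))) = Add(Mul(4562, Pow(26514, -1)), Rational(13039, 10700)) = Add(Mul(4562, Rational(1, 26514)), Rational(13039, 10700)) = Add(Rational(2281, 13257), Rational(13039, 10700)) = Rational(197264723, 141849900)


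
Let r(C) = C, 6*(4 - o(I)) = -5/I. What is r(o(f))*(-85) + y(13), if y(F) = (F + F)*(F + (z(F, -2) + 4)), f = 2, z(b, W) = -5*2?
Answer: -2321/12 ≈ -193.42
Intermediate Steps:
z(b, W) = -10
o(I) = 4 + 5/(6*I) (o(I) = 4 - (-5)/(6*I) = 4 + 5/(6*I))
y(F) = 2*F*(-6 + F) (y(F) = (F + F)*(F + (-10 + 4)) = (2*F)*(F - 6) = (2*F)*(-6 + F) = 2*F*(-6 + F))
r(o(f))*(-85) + y(13) = (4 + (⅚)/2)*(-85) + 2*13*(-6 + 13) = (4 + (⅚)*(½))*(-85) + 2*13*7 = (4 + 5/12)*(-85) + 182 = (53/12)*(-85) + 182 = -4505/12 + 182 = -2321/12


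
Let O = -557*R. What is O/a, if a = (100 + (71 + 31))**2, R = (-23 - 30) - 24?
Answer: 42889/40804 ≈ 1.0511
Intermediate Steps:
R = -77 (R = -53 - 24 = -77)
O = 42889 (O = -557*(-77) = 42889)
a = 40804 (a = (100 + 102)**2 = 202**2 = 40804)
O/a = 42889/40804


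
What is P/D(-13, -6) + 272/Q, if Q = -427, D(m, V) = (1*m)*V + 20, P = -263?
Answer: -19851/5978 ≈ -3.3207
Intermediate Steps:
D(m, V) = 20 + V*m (D(m, V) = m*V + 20 = V*m + 20 = 20 + V*m)
P/D(-13, -6) + 272/Q = -263/(20 - 6*(-13)) + 272/(-427) = -263/(20 + 78) + 272*(-1/427) = -263/98 - 272/427 = -19851/5978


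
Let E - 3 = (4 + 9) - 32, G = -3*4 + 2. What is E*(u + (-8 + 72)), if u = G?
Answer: -864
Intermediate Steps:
G = -10 (G = -12 + 2 = -10)
u = -10
E = -16 (E = 3 + ((4 + 9) - 32) = 3 + (13 - 32) = 3 - 19 = -16)
E*(u + (-8 + 72)) = -16*(-10 + (-8 + 72)) = -16*(-10 + 64) = -16*54 = -864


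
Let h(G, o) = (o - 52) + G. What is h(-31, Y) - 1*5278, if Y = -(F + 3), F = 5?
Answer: -5369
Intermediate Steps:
Y = -8 (Y = -(5 + 3) = -1*8 = -8)
h(G, o) = -52 + G + o (h(G, o) = (-52 + o) + G = -52 + G + o)
h(-31, Y) - 1*5278 = (-52 - 31 - 8) - 1*5278 = -91 - 5278 = -5369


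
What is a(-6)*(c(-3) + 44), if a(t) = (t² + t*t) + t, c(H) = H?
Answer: 2706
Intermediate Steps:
a(t) = t + 2*t² (a(t) = (t² + t²) + t = 2*t² + t = t + 2*t²)
a(-6)*(c(-3) + 44) = (-6*(1 + 2*(-6)))*(-3 + 44) = -6*(1 - 12)*41 = -6*(-11)*41 = 66*41 = 2706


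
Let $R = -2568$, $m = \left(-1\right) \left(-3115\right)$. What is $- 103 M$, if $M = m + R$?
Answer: $-56341$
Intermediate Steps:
$m = 3115$
$M = 547$ ($M = 3115 - 2568 = 547$)
$- 103 M = \left(-103\right) 547 = -56341$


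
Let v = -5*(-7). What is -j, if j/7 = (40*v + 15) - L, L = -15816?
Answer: -120617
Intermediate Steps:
v = 35
j = 120617 (j = 7*((40*35 + 15) - 1*(-15816)) = 7*((1400 + 15) + 15816) = 7*(1415 + 15816) = 7*17231 = 120617)
-j = -1*120617 = -120617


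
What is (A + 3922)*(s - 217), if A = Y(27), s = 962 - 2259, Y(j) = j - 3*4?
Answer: -5960618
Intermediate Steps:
Y(j) = -12 + j (Y(j) = j - 12 = -12 + j)
s = -1297
A = 15 (A = -12 + 27 = 15)
(A + 3922)*(s - 217) = (15 + 3922)*(-1297 - 217) = 3937*(-1514) = -5960618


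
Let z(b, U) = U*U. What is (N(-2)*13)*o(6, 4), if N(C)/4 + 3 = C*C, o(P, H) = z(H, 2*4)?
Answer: 3328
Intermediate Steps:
z(b, U) = U²
o(P, H) = 64 (o(P, H) = (2*4)² = 8² = 64)
N(C) = -12 + 4*C² (N(C) = -12 + 4*(C*C) = -12 + 4*C²)
(N(-2)*13)*o(6, 4) = ((-12 + 4*(-2)²)*13)*64 = ((-12 + 4*4)*13)*64 = ((-12 + 16)*13)*64 = (4*13)*64 = 52*64 = 3328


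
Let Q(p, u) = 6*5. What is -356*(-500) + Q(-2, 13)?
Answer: 178030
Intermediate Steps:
Q(p, u) = 30
-356*(-500) + Q(-2, 13) = -356*(-500) + 30 = 178000 + 30 = 178030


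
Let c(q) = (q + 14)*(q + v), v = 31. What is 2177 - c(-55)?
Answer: 1193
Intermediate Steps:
c(q) = (14 + q)*(31 + q) (c(q) = (q + 14)*(q + 31) = (14 + q)*(31 + q))
2177 - c(-55) = 2177 - (434 + (-55)**2 + 45*(-55)) = 2177 - (434 + 3025 - 2475) = 2177 - 1*984 = 2177 - 984 = 1193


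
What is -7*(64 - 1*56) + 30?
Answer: -26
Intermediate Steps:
-7*(64 - 1*56) + 30 = -7*(64 - 56) + 30 = -7*8 + 30 = -56 + 30 = -26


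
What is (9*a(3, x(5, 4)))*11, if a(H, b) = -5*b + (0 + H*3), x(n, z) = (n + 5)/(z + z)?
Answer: 1089/4 ≈ 272.25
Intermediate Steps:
x(n, z) = (5 + n)/(2*z) (x(n, z) = (5 + n)/((2*z)) = (5 + n)*(1/(2*z)) = (5 + n)/(2*z))
a(H, b) = -5*b + 3*H (a(H, b) = -5*b + (0 + 3*H) = -5*b + 3*H)
(9*a(3, x(5, 4)))*11 = (9*(-5*(5 + 5)/(2*4) + 3*3))*11 = (9*(-5*10/(2*4) + 9))*11 = (9*(-5*5/4 + 9))*11 = (9*(-25/4 + 9))*11 = (9*(11/4))*11 = (99/4)*11 = 1089/4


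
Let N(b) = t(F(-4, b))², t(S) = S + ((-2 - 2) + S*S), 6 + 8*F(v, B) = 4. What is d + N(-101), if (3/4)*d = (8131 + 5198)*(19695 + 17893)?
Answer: 171011572105/256 ≈ 6.6801e+8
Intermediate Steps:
F(v, B) = -¼ (F(v, B) = -¾ + (⅛)*4 = -¾ + ½ = -¼)
d = 668013936 (d = 4*((8131 + 5198)*(19695 + 17893))/3 = 4*(13329*37588)/3 = (4/3)*501010452 = 668013936)
t(S) = -4 + S + S² (t(S) = S + (-4 + S²) = -4 + S + S²)
N(b) = 4489/256 (N(b) = (-4 - ¼ + (-¼)²)² = (-4 - ¼ + 1/16)² = (-67/16)² = 4489/256)
d + N(-101) = 668013936 + 4489/256 = 171011572105/256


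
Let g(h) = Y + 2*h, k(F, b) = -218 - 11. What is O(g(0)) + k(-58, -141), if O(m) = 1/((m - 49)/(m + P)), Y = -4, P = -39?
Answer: -12094/53 ≈ -228.19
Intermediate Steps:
k(F, b) = -229
g(h) = -4 + 2*h
O(m) = (-39 + m)/(-49 + m) (O(m) = 1/((m - 49)/(m - 39)) = 1/((-49 + m)/(-39 + m)) = (-39 + m)/(-49 + m))
O(g(0)) + k(-58, -141) = (-39 + (-4 + 2*0))/(-49 + (-4 + 2*0)) - 229 = (-39 + (-4 + 0))/(-49 + (-4 + 0)) - 229 = (-39 - 4)/(-49 - 4) - 229 = -43/(-53) - 229 = -1/53*(-43) - 229 = 43/53 - 229 = -12094/53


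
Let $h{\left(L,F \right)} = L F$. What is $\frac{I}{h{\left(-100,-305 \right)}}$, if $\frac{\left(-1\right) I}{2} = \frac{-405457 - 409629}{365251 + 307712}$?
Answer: $\frac{407543}{5131342875} \approx 7.9422 \cdot 10^{-5}$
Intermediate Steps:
$h{\left(L,F \right)} = F L$
$I = \frac{1630172}{672963}$ ($I = - 2 \frac{-405457 - 409629}{365251 + 307712} = - 2 \left(- \frac{815086}{672963}\right) = - 2 \left(\left(-815086\right) \frac{1}{672963}\right) = \left(-2\right) \left(- \frac{815086}{672963}\right) = \frac{1630172}{672963} \approx 2.4224$)
$\frac{I}{h{\left(-100,-305 \right)}} = \frac{1630172}{672963 \left(\left(-305\right) \left(-100\right)\right)} = \frac{1630172}{672963 \cdot 30500} = \frac{1630172}{672963} \cdot \frac{1}{30500} = \frac{407543}{5131342875}$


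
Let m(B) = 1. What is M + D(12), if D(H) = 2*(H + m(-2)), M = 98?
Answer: 124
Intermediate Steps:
D(H) = 2 + 2*H (D(H) = 2*(H + 1) = 2*(1 + H) = 2 + 2*H)
M + D(12) = 98 + (2 + 2*12) = 98 + (2 + 24) = 98 + 26 = 124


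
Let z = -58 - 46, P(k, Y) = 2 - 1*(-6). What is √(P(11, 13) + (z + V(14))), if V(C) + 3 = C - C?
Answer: 3*I*√11 ≈ 9.9499*I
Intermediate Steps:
V(C) = -3 (V(C) = -3 + (C - C) = -3 + 0 = -3)
P(k, Y) = 8 (P(k, Y) = 2 + 6 = 8)
z = -104
√(P(11, 13) + (z + V(14))) = √(8 + (-104 - 3)) = √(8 - 107) = √(-99) = 3*I*√11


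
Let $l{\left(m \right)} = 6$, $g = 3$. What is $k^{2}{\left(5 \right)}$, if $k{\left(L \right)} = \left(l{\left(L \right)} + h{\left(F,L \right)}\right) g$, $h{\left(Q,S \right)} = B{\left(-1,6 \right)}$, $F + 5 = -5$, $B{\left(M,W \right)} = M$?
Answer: $225$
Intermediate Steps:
$F = -10$ ($F = -5 - 5 = -10$)
$h{\left(Q,S \right)} = -1$
$k{\left(L \right)} = 15$ ($k{\left(L \right)} = \left(6 - 1\right) 3 = 5 \cdot 3 = 15$)
$k^{2}{\left(5 \right)} = 15^{2} = 225$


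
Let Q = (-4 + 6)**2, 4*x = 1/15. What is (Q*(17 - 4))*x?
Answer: 13/15 ≈ 0.86667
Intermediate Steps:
x = 1/60 (x = (1/4)/15 = (1/4)*(1/15) = 1/60 ≈ 0.016667)
Q = 4 (Q = 2**2 = 4)
(Q*(17 - 4))*x = (4*(17 - 4))*(1/60) = (4*13)*(1/60) = 52*(1/60) = 13/15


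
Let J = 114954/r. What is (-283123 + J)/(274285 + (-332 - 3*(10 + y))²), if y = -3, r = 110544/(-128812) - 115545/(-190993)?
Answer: -382654033788555/207077431758074 ≈ -1.8479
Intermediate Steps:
r = -1557386913/6150547579 (r = 110544*(-1/128812) - 115545*(-1/190993) = -27636/32203 + 115545/190993 = -1557386913/6150547579 ≈ -0.25321)
J = -235676682132122/519128971 (J = 114954/(-1557386913/6150547579) = 114954*(-6150547579/1557386913) = -235676682132122/519128971 ≈ -4.5399e+5)
(-283123 + J)/(274285 + (-332 - 3*(10 + y))²) = (-283123 - 235676682132122/519128971)/(274285 + (-332 - 3*(10 - 3))²) = -382654033788555/(519128971*(274285 + (-332 - 3*7)²)) = -382654033788555/(519128971*(274285 + (-332 - 21)²)) = -382654033788555/(519128971*(274285 + (-353)²)) = -382654033788555/(519128971*(274285 + 124609)) = -382654033788555/519128971/398894 = -382654033788555/519128971*1/398894 = -382654033788555/207077431758074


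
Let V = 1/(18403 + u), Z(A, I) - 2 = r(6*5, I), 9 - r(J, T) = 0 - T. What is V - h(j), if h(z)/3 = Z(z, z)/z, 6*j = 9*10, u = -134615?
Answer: -3021517/581060 ≈ -5.2000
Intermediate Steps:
j = 15 (j = (9*10)/6 = (1/6)*90 = 15)
r(J, T) = 9 + T (r(J, T) = 9 - (0 - T) = 9 - (-1)*T = 9 + T)
Z(A, I) = 11 + I (Z(A, I) = 2 + (9 + I) = 11 + I)
V = -1/116212 (V = 1/(18403 - 134615) = 1/(-116212) = -1/116212 ≈ -8.6050e-6)
h(z) = 3*(11 + z)/z (h(z) = 3*((11 + z)/z) = 3*(11 + z)/z)
V - h(j) = -1/116212 - (3 + 33/15) = -1/116212 - (3 + 33*(1/15)) = -1/116212 - (3 + 11/5) = -1/116212 - 1*26/5 = -1/116212 - 26/5 = -3021517/581060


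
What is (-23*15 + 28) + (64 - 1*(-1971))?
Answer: 1718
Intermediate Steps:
(-23*15 + 28) + (64 - 1*(-1971)) = (-345 + 28) + (64 + 1971) = -317 + 2035 = 1718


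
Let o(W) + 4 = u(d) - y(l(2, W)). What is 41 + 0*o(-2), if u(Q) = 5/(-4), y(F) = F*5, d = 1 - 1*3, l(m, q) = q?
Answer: 41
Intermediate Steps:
d = -2 (d = 1 - 3 = -2)
y(F) = 5*F
u(Q) = -5/4 (u(Q) = 5*(-¼) = -5/4)
o(W) = -21/4 - 5*W (o(W) = -4 + (-5/4 - 5*W) = -21/4 - 5*W)
41 + 0*o(-2) = 41 + 0*(-21/4 - 5*(-2)) = 41 + 0*(-21/4 + 10) = 41 + 0*(19/4) = 41 + 0 = 41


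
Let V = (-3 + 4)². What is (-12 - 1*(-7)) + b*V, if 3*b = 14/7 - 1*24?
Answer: -37/3 ≈ -12.333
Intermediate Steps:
b = -22/3 (b = (14/7 - 1*24)/3 = (14*(⅐) - 24)/3 = (2 - 24)/3 = (⅓)*(-22) = -22/3 ≈ -7.3333)
V = 1 (V = 1² = 1)
(-12 - 1*(-7)) + b*V = (-12 - 1*(-7)) - 22/3*1 = (-12 + 7) - 22/3 = -5 - 22/3 = -37/3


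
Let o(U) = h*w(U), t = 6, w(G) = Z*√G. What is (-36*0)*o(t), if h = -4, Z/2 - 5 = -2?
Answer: 0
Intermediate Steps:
Z = 6 (Z = 10 + 2*(-2) = 10 - 4 = 6)
w(G) = 6*√G
o(U) = -24*√U
(-36*0)*o(t) = (-36*0)*(-24*√6) = 0*(-24*√6) = 0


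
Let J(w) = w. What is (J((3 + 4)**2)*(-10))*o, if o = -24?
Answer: 11760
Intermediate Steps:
(J((3 + 4)**2)*(-10))*o = ((3 + 4)**2*(-10))*(-24) = (7**2*(-10))*(-24) = (49*(-10))*(-24) = -490*(-24) = 11760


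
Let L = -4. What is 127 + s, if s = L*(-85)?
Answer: 467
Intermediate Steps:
s = 340 (s = -4*(-85) = 340)
127 + s = 127 + 340 = 467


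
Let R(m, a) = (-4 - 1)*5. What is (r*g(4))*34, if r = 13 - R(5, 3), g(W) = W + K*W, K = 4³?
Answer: 335920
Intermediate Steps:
R(m, a) = -25 (R(m, a) = -5*5 = -25)
K = 64
g(W) = 65*W (g(W) = W + 64*W = 65*W)
r = 38 (r = 13 - 1*(-25) = 13 + 25 = 38)
(r*g(4))*34 = (38*(65*4))*34 = (38*260)*34 = 9880*34 = 335920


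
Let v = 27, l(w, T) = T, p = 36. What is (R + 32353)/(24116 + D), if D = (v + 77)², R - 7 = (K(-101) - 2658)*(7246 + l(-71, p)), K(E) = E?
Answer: -3343113/5822 ≈ -574.22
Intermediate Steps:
R = -20091031 (R = 7 + (-101 - 2658)*(7246 + 36) = 7 - 2759*7282 = 7 - 20091038 = -20091031)
D = 10816 (D = (27 + 77)² = 104² = 10816)
(R + 32353)/(24116 + D) = (-20091031 + 32353)/(24116 + 10816) = -20058678/34932 = -20058678*1/34932 = -3343113/5822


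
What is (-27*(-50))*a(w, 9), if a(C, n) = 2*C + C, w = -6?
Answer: -24300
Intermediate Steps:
a(C, n) = 3*C
(-27*(-50))*a(w, 9) = (-27*(-50))*(3*(-6)) = 1350*(-18) = -24300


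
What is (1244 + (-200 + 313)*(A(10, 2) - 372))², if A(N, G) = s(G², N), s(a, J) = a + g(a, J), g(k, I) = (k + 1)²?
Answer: 1407375225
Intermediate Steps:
g(k, I) = (1 + k)²
s(a, J) = a + (1 + a)²
A(N, G) = G² + (1 + G²)²
(1244 + (-200 + 313)*(A(10, 2) - 372))² = (1244 + (-200 + 313)*((2² + (1 + 2²)²) - 372))² = (1244 + 113*((4 + (1 + 4)²) - 372))² = (1244 + 113*((4 + 5²) - 372))² = (1244 + 113*((4 + 25) - 372))² = (1244 + 113*(29 - 372))² = (1244 + 113*(-343))² = (1244 - 38759)² = (-37515)² = 1407375225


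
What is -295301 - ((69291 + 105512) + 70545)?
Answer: -540649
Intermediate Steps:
-295301 - ((69291 + 105512) + 70545) = -295301 - (174803 + 70545) = -295301 - 1*245348 = -295301 - 245348 = -540649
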